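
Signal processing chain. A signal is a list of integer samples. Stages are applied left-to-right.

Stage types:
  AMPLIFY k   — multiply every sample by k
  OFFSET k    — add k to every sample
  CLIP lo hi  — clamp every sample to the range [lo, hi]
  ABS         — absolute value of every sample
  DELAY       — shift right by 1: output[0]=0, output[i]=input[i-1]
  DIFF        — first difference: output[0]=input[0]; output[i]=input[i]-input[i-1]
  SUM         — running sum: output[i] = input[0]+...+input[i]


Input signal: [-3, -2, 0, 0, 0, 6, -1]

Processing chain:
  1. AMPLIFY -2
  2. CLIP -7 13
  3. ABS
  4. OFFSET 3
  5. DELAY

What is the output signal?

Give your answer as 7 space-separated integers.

Input: [-3, -2, 0, 0, 0, 6, -1]
Stage 1 (AMPLIFY -2): -3*-2=6, -2*-2=4, 0*-2=0, 0*-2=0, 0*-2=0, 6*-2=-12, -1*-2=2 -> [6, 4, 0, 0, 0, -12, 2]
Stage 2 (CLIP -7 13): clip(6,-7,13)=6, clip(4,-7,13)=4, clip(0,-7,13)=0, clip(0,-7,13)=0, clip(0,-7,13)=0, clip(-12,-7,13)=-7, clip(2,-7,13)=2 -> [6, 4, 0, 0, 0, -7, 2]
Stage 3 (ABS): |6|=6, |4|=4, |0|=0, |0|=0, |0|=0, |-7|=7, |2|=2 -> [6, 4, 0, 0, 0, 7, 2]
Stage 4 (OFFSET 3): 6+3=9, 4+3=7, 0+3=3, 0+3=3, 0+3=3, 7+3=10, 2+3=5 -> [9, 7, 3, 3, 3, 10, 5]
Stage 5 (DELAY): [0, 9, 7, 3, 3, 3, 10] = [0, 9, 7, 3, 3, 3, 10] -> [0, 9, 7, 3, 3, 3, 10]

Answer: 0 9 7 3 3 3 10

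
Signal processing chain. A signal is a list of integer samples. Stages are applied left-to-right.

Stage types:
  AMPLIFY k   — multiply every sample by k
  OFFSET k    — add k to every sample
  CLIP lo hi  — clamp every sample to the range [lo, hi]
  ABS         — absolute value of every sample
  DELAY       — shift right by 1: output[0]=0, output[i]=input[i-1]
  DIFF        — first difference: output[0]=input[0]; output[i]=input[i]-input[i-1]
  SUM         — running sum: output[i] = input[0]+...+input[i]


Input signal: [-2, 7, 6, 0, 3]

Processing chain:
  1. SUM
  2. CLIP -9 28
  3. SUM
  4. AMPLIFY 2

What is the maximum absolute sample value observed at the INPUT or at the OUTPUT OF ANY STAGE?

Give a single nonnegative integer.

Input: [-2, 7, 6, 0, 3] (max |s|=7)
Stage 1 (SUM): sum[0..0]=-2, sum[0..1]=5, sum[0..2]=11, sum[0..3]=11, sum[0..4]=14 -> [-2, 5, 11, 11, 14] (max |s|=14)
Stage 2 (CLIP -9 28): clip(-2,-9,28)=-2, clip(5,-9,28)=5, clip(11,-9,28)=11, clip(11,-9,28)=11, clip(14,-9,28)=14 -> [-2, 5, 11, 11, 14] (max |s|=14)
Stage 3 (SUM): sum[0..0]=-2, sum[0..1]=3, sum[0..2]=14, sum[0..3]=25, sum[0..4]=39 -> [-2, 3, 14, 25, 39] (max |s|=39)
Stage 4 (AMPLIFY 2): -2*2=-4, 3*2=6, 14*2=28, 25*2=50, 39*2=78 -> [-4, 6, 28, 50, 78] (max |s|=78)
Overall max amplitude: 78

Answer: 78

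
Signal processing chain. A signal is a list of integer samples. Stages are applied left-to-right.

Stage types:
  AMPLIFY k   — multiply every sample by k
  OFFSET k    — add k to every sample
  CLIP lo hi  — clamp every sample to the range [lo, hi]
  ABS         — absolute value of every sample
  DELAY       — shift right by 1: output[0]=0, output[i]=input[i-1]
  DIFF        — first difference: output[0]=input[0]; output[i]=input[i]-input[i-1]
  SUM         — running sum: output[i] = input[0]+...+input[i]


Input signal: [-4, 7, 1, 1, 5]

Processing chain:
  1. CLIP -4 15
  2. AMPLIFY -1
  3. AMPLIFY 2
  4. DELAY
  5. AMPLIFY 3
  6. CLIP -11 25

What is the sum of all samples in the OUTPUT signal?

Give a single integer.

Input: [-4, 7, 1, 1, 5]
Stage 1 (CLIP -4 15): clip(-4,-4,15)=-4, clip(7,-4,15)=7, clip(1,-4,15)=1, clip(1,-4,15)=1, clip(5,-4,15)=5 -> [-4, 7, 1, 1, 5]
Stage 2 (AMPLIFY -1): -4*-1=4, 7*-1=-7, 1*-1=-1, 1*-1=-1, 5*-1=-5 -> [4, -7, -1, -1, -5]
Stage 3 (AMPLIFY 2): 4*2=8, -7*2=-14, -1*2=-2, -1*2=-2, -5*2=-10 -> [8, -14, -2, -2, -10]
Stage 4 (DELAY): [0, 8, -14, -2, -2] = [0, 8, -14, -2, -2] -> [0, 8, -14, -2, -2]
Stage 5 (AMPLIFY 3): 0*3=0, 8*3=24, -14*3=-42, -2*3=-6, -2*3=-6 -> [0, 24, -42, -6, -6]
Stage 6 (CLIP -11 25): clip(0,-11,25)=0, clip(24,-11,25)=24, clip(-42,-11,25)=-11, clip(-6,-11,25)=-6, clip(-6,-11,25)=-6 -> [0, 24, -11, -6, -6]
Output sum: 1

Answer: 1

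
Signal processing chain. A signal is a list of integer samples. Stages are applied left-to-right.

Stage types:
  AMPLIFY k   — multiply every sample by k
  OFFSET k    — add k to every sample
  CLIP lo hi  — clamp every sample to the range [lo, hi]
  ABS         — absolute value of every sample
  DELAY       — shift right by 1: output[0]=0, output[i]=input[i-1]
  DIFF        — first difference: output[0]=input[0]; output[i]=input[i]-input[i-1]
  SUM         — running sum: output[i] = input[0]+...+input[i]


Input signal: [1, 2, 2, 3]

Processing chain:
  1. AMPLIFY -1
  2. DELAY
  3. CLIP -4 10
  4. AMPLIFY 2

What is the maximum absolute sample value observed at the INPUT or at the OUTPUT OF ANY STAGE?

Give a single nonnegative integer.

Answer: 4

Derivation:
Input: [1, 2, 2, 3] (max |s|=3)
Stage 1 (AMPLIFY -1): 1*-1=-1, 2*-1=-2, 2*-1=-2, 3*-1=-3 -> [-1, -2, -2, -3] (max |s|=3)
Stage 2 (DELAY): [0, -1, -2, -2] = [0, -1, -2, -2] -> [0, -1, -2, -2] (max |s|=2)
Stage 3 (CLIP -4 10): clip(0,-4,10)=0, clip(-1,-4,10)=-1, clip(-2,-4,10)=-2, clip(-2,-4,10)=-2 -> [0, -1, -2, -2] (max |s|=2)
Stage 4 (AMPLIFY 2): 0*2=0, -1*2=-2, -2*2=-4, -2*2=-4 -> [0, -2, -4, -4] (max |s|=4)
Overall max amplitude: 4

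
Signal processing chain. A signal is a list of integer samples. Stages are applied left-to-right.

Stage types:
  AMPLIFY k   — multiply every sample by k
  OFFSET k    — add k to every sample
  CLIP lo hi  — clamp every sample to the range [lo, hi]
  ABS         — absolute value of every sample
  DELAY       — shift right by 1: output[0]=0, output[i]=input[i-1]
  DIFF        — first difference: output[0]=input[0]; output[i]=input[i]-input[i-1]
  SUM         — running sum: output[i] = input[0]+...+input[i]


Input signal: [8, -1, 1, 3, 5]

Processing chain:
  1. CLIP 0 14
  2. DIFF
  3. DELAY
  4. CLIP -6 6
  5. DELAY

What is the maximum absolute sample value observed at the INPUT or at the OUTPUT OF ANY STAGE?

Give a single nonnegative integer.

Input: [8, -1, 1, 3, 5] (max |s|=8)
Stage 1 (CLIP 0 14): clip(8,0,14)=8, clip(-1,0,14)=0, clip(1,0,14)=1, clip(3,0,14)=3, clip(5,0,14)=5 -> [8, 0, 1, 3, 5] (max |s|=8)
Stage 2 (DIFF): s[0]=8, 0-8=-8, 1-0=1, 3-1=2, 5-3=2 -> [8, -8, 1, 2, 2] (max |s|=8)
Stage 3 (DELAY): [0, 8, -8, 1, 2] = [0, 8, -8, 1, 2] -> [0, 8, -8, 1, 2] (max |s|=8)
Stage 4 (CLIP -6 6): clip(0,-6,6)=0, clip(8,-6,6)=6, clip(-8,-6,6)=-6, clip(1,-6,6)=1, clip(2,-6,6)=2 -> [0, 6, -6, 1, 2] (max |s|=6)
Stage 5 (DELAY): [0, 0, 6, -6, 1] = [0, 0, 6, -6, 1] -> [0, 0, 6, -6, 1] (max |s|=6)
Overall max amplitude: 8

Answer: 8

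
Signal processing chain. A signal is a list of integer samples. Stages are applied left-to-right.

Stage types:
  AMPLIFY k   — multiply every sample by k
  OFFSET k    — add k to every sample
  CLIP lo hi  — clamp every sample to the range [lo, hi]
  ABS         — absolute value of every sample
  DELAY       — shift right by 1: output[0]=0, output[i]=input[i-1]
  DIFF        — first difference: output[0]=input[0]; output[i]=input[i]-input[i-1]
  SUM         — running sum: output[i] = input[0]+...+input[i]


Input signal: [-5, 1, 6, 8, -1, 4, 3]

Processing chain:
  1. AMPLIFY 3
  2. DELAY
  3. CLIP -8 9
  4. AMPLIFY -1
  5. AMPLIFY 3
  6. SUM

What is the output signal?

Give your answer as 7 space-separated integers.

Input: [-5, 1, 6, 8, -1, 4, 3]
Stage 1 (AMPLIFY 3): -5*3=-15, 1*3=3, 6*3=18, 8*3=24, -1*3=-3, 4*3=12, 3*3=9 -> [-15, 3, 18, 24, -3, 12, 9]
Stage 2 (DELAY): [0, -15, 3, 18, 24, -3, 12] = [0, -15, 3, 18, 24, -3, 12] -> [0, -15, 3, 18, 24, -3, 12]
Stage 3 (CLIP -8 9): clip(0,-8,9)=0, clip(-15,-8,9)=-8, clip(3,-8,9)=3, clip(18,-8,9)=9, clip(24,-8,9)=9, clip(-3,-8,9)=-3, clip(12,-8,9)=9 -> [0, -8, 3, 9, 9, -3, 9]
Stage 4 (AMPLIFY -1): 0*-1=0, -8*-1=8, 3*-1=-3, 9*-1=-9, 9*-1=-9, -3*-1=3, 9*-1=-9 -> [0, 8, -3, -9, -9, 3, -9]
Stage 5 (AMPLIFY 3): 0*3=0, 8*3=24, -3*3=-9, -9*3=-27, -9*3=-27, 3*3=9, -9*3=-27 -> [0, 24, -9, -27, -27, 9, -27]
Stage 6 (SUM): sum[0..0]=0, sum[0..1]=24, sum[0..2]=15, sum[0..3]=-12, sum[0..4]=-39, sum[0..5]=-30, sum[0..6]=-57 -> [0, 24, 15, -12, -39, -30, -57]

Answer: 0 24 15 -12 -39 -30 -57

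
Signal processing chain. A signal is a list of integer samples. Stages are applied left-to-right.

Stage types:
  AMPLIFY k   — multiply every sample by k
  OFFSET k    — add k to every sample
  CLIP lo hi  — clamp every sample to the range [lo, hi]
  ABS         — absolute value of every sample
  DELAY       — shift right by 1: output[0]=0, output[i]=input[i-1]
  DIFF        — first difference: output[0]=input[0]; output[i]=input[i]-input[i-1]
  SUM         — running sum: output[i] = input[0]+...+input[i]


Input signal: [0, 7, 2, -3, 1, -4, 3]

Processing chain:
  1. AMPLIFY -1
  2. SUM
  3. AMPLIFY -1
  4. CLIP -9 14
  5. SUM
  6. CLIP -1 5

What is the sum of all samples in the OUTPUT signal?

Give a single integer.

Answer: 30

Derivation:
Input: [0, 7, 2, -3, 1, -4, 3]
Stage 1 (AMPLIFY -1): 0*-1=0, 7*-1=-7, 2*-1=-2, -3*-1=3, 1*-1=-1, -4*-1=4, 3*-1=-3 -> [0, -7, -2, 3, -1, 4, -3]
Stage 2 (SUM): sum[0..0]=0, sum[0..1]=-7, sum[0..2]=-9, sum[0..3]=-6, sum[0..4]=-7, sum[0..5]=-3, sum[0..6]=-6 -> [0, -7, -9, -6, -7, -3, -6]
Stage 3 (AMPLIFY -1): 0*-1=0, -7*-1=7, -9*-1=9, -6*-1=6, -7*-1=7, -3*-1=3, -6*-1=6 -> [0, 7, 9, 6, 7, 3, 6]
Stage 4 (CLIP -9 14): clip(0,-9,14)=0, clip(7,-9,14)=7, clip(9,-9,14)=9, clip(6,-9,14)=6, clip(7,-9,14)=7, clip(3,-9,14)=3, clip(6,-9,14)=6 -> [0, 7, 9, 6, 7, 3, 6]
Stage 5 (SUM): sum[0..0]=0, sum[0..1]=7, sum[0..2]=16, sum[0..3]=22, sum[0..4]=29, sum[0..5]=32, sum[0..6]=38 -> [0, 7, 16, 22, 29, 32, 38]
Stage 6 (CLIP -1 5): clip(0,-1,5)=0, clip(7,-1,5)=5, clip(16,-1,5)=5, clip(22,-1,5)=5, clip(29,-1,5)=5, clip(32,-1,5)=5, clip(38,-1,5)=5 -> [0, 5, 5, 5, 5, 5, 5]
Output sum: 30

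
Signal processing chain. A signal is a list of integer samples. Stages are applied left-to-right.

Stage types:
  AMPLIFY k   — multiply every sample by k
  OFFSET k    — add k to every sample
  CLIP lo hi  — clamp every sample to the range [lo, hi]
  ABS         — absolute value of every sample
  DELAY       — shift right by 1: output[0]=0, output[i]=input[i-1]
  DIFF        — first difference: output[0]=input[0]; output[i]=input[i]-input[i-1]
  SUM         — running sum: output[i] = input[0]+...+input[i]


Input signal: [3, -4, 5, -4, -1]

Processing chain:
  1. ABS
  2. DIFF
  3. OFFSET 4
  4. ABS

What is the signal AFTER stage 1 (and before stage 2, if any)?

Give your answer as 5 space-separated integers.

Input: [3, -4, 5, -4, -1]
Stage 1 (ABS): |3|=3, |-4|=4, |5|=5, |-4|=4, |-1|=1 -> [3, 4, 5, 4, 1]

Answer: 3 4 5 4 1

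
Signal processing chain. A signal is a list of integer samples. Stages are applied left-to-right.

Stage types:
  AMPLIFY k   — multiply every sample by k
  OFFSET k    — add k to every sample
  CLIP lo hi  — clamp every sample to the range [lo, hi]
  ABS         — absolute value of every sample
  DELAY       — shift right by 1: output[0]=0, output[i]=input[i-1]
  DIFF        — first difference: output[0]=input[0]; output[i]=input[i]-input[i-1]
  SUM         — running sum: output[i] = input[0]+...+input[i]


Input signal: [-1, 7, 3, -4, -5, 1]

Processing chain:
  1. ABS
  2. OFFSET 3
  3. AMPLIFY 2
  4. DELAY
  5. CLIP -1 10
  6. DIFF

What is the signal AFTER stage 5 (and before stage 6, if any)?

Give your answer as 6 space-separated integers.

Answer: 0 8 10 10 10 10

Derivation:
Input: [-1, 7, 3, -4, -5, 1]
Stage 1 (ABS): |-1|=1, |7|=7, |3|=3, |-4|=4, |-5|=5, |1|=1 -> [1, 7, 3, 4, 5, 1]
Stage 2 (OFFSET 3): 1+3=4, 7+3=10, 3+3=6, 4+3=7, 5+3=8, 1+3=4 -> [4, 10, 6, 7, 8, 4]
Stage 3 (AMPLIFY 2): 4*2=8, 10*2=20, 6*2=12, 7*2=14, 8*2=16, 4*2=8 -> [8, 20, 12, 14, 16, 8]
Stage 4 (DELAY): [0, 8, 20, 12, 14, 16] = [0, 8, 20, 12, 14, 16] -> [0, 8, 20, 12, 14, 16]
Stage 5 (CLIP -1 10): clip(0,-1,10)=0, clip(8,-1,10)=8, clip(20,-1,10)=10, clip(12,-1,10)=10, clip(14,-1,10)=10, clip(16,-1,10)=10 -> [0, 8, 10, 10, 10, 10]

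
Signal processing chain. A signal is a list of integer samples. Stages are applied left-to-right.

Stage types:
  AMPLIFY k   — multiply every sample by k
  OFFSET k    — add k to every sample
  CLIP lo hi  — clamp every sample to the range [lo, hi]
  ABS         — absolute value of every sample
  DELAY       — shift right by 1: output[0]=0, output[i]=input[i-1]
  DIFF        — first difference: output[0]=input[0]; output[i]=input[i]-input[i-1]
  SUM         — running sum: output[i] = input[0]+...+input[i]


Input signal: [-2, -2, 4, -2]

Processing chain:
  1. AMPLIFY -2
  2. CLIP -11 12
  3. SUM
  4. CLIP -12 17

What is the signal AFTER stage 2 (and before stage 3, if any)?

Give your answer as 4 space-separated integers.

Answer: 4 4 -8 4

Derivation:
Input: [-2, -2, 4, -2]
Stage 1 (AMPLIFY -2): -2*-2=4, -2*-2=4, 4*-2=-8, -2*-2=4 -> [4, 4, -8, 4]
Stage 2 (CLIP -11 12): clip(4,-11,12)=4, clip(4,-11,12)=4, clip(-8,-11,12)=-8, clip(4,-11,12)=4 -> [4, 4, -8, 4]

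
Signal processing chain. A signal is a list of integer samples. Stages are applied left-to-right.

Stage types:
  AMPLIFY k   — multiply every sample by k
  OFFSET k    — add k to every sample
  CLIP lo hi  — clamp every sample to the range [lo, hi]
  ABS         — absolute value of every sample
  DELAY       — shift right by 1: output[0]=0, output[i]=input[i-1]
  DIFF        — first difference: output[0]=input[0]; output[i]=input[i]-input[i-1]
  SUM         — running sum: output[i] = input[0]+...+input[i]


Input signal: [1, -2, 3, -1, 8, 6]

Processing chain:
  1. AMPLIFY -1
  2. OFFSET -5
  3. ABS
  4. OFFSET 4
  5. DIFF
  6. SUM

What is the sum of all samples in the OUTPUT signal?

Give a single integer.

Answer: 69

Derivation:
Input: [1, -2, 3, -1, 8, 6]
Stage 1 (AMPLIFY -1): 1*-1=-1, -2*-1=2, 3*-1=-3, -1*-1=1, 8*-1=-8, 6*-1=-6 -> [-1, 2, -3, 1, -8, -6]
Stage 2 (OFFSET -5): -1+-5=-6, 2+-5=-3, -3+-5=-8, 1+-5=-4, -8+-5=-13, -6+-5=-11 -> [-6, -3, -8, -4, -13, -11]
Stage 3 (ABS): |-6|=6, |-3|=3, |-8|=8, |-4|=4, |-13|=13, |-11|=11 -> [6, 3, 8, 4, 13, 11]
Stage 4 (OFFSET 4): 6+4=10, 3+4=7, 8+4=12, 4+4=8, 13+4=17, 11+4=15 -> [10, 7, 12, 8, 17, 15]
Stage 5 (DIFF): s[0]=10, 7-10=-3, 12-7=5, 8-12=-4, 17-8=9, 15-17=-2 -> [10, -3, 5, -4, 9, -2]
Stage 6 (SUM): sum[0..0]=10, sum[0..1]=7, sum[0..2]=12, sum[0..3]=8, sum[0..4]=17, sum[0..5]=15 -> [10, 7, 12, 8, 17, 15]
Output sum: 69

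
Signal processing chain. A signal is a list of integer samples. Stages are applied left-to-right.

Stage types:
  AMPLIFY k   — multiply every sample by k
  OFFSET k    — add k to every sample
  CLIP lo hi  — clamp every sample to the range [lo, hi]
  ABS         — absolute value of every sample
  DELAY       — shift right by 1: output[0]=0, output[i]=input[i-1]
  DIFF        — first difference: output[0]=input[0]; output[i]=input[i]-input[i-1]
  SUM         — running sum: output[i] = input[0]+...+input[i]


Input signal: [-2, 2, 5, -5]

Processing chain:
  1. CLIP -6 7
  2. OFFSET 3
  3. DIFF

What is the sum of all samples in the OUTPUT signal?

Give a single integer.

Input: [-2, 2, 5, -5]
Stage 1 (CLIP -6 7): clip(-2,-6,7)=-2, clip(2,-6,7)=2, clip(5,-6,7)=5, clip(-5,-6,7)=-5 -> [-2, 2, 5, -5]
Stage 2 (OFFSET 3): -2+3=1, 2+3=5, 5+3=8, -5+3=-2 -> [1, 5, 8, -2]
Stage 3 (DIFF): s[0]=1, 5-1=4, 8-5=3, -2-8=-10 -> [1, 4, 3, -10]
Output sum: -2

Answer: -2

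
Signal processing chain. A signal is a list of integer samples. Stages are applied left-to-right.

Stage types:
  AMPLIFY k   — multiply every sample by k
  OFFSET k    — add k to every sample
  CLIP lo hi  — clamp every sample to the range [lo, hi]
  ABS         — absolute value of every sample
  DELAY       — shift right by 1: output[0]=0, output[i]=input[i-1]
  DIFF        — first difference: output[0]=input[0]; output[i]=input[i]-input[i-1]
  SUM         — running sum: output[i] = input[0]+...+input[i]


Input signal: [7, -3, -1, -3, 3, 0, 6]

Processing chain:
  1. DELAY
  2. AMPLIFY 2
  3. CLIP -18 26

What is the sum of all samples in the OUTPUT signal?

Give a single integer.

Input: [7, -3, -1, -3, 3, 0, 6]
Stage 1 (DELAY): [0, 7, -3, -1, -3, 3, 0] = [0, 7, -3, -1, -3, 3, 0] -> [0, 7, -3, -1, -3, 3, 0]
Stage 2 (AMPLIFY 2): 0*2=0, 7*2=14, -3*2=-6, -1*2=-2, -3*2=-6, 3*2=6, 0*2=0 -> [0, 14, -6, -2, -6, 6, 0]
Stage 3 (CLIP -18 26): clip(0,-18,26)=0, clip(14,-18,26)=14, clip(-6,-18,26)=-6, clip(-2,-18,26)=-2, clip(-6,-18,26)=-6, clip(6,-18,26)=6, clip(0,-18,26)=0 -> [0, 14, -6, -2, -6, 6, 0]
Output sum: 6

Answer: 6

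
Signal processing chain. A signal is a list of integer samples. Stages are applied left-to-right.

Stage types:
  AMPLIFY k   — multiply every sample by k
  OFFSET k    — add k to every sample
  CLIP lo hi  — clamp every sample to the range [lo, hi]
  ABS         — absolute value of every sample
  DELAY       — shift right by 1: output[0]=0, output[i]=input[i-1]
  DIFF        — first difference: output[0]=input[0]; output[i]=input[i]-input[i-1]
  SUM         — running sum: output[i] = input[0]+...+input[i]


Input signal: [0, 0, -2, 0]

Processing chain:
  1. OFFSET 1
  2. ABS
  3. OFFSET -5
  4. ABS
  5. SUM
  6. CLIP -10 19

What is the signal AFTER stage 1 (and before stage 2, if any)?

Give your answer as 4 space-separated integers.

Answer: 1 1 -1 1

Derivation:
Input: [0, 0, -2, 0]
Stage 1 (OFFSET 1): 0+1=1, 0+1=1, -2+1=-1, 0+1=1 -> [1, 1, -1, 1]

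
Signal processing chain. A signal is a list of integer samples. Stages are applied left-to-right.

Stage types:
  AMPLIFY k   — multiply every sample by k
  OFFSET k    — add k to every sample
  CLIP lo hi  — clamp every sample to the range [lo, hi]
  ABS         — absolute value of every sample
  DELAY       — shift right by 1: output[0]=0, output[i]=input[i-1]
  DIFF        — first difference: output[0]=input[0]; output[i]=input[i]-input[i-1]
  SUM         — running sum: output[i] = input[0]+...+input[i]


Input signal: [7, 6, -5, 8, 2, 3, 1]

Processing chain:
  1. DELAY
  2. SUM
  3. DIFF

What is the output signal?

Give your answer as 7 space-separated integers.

Answer: 0 7 6 -5 8 2 3

Derivation:
Input: [7, 6, -5, 8, 2, 3, 1]
Stage 1 (DELAY): [0, 7, 6, -5, 8, 2, 3] = [0, 7, 6, -5, 8, 2, 3] -> [0, 7, 6, -5, 8, 2, 3]
Stage 2 (SUM): sum[0..0]=0, sum[0..1]=7, sum[0..2]=13, sum[0..3]=8, sum[0..4]=16, sum[0..5]=18, sum[0..6]=21 -> [0, 7, 13, 8, 16, 18, 21]
Stage 3 (DIFF): s[0]=0, 7-0=7, 13-7=6, 8-13=-5, 16-8=8, 18-16=2, 21-18=3 -> [0, 7, 6, -5, 8, 2, 3]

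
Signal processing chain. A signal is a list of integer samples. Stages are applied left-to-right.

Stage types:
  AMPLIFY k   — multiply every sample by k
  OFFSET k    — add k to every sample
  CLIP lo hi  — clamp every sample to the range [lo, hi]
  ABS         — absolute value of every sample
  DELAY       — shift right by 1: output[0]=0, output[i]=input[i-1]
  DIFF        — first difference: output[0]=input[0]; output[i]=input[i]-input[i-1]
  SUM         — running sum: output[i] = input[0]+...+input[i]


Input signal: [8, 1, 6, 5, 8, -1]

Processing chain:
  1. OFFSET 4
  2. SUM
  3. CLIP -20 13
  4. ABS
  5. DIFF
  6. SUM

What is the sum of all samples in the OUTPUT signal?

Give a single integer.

Input: [8, 1, 6, 5, 8, -1]
Stage 1 (OFFSET 4): 8+4=12, 1+4=5, 6+4=10, 5+4=9, 8+4=12, -1+4=3 -> [12, 5, 10, 9, 12, 3]
Stage 2 (SUM): sum[0..0]=12, sum[0..1]=17, sum[0..2]=27, sum[0..3]=36, sum[0..4]=48, sum[0..5]=51 -> [12, 17, 27, 36, 48, 51]
Stage 3 (CLIP -20 13): clip(12,-20,13)=12, clip(17,-20,13)=13, clip(27,-20,13)=13, clip(36,-20,13)=13, clip(48,-20,13)=13, clip(51,-20,13)=13 -> [12, 13, 13, 13, 13, 13]
Stage 4 (ABS): |12|=12, |13|=13, |13|=13, |13|=13, |13|=13, |13|=13 -> [12, 13, 13, 13, 13, 13]
Stage 5 (DIFF): s[0]=12, 13-12=1, 13-13=0, 13-13=0, 13-13=0, 13-13=0 -> [12, 1, 0, 0, 0, 0]
Stage 6 (SUM): sum[0..0]=12, sum[0..1]=13, sum[0..2]=13, sum[0..3]=13, sum[0..4]=13, sum[0..5]=13 -> [12, 13, 13, 13, 13, 13]
Output sum: 77

Answer: 77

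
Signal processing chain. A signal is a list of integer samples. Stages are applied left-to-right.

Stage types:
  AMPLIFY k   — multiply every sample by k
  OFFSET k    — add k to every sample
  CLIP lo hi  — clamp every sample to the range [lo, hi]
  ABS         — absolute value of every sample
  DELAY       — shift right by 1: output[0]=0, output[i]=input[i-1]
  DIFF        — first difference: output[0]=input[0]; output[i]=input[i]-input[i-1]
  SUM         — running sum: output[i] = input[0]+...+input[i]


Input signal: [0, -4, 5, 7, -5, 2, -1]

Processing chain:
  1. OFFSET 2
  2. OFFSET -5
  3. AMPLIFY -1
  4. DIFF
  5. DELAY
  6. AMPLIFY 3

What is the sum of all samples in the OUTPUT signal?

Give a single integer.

Input: [0, -4, 5, 7, -5, 2, -1]
Stage 1 (OFFSET 2): 0+2=2, -4+2=-2, 5+2=7, 7+2=9, -5+2=-3, 2+2=4, -1+2=1 -> [2, -2, 7, 9, -3, 4, 1]
Stage 2 (OFFSET -5): 2+-5=-3, -2+-5=-7, 7+-5=2, 9+-5=4, -3+-5=-8, 4+-5=-1, 1+-5=-4 -> [-3, -7, 2, 4, -8, -1, -4]
Stage 3 (AMPLIFY -1): -3*-1=3, -7*-1=7, 2*-1=-2, 4*-1=-4, -8*-1=8, -1*-1=1, -4*-1=4 -> [3, 7, -2, -4, 8, 1, 4]
Stage 4 (DIFF): s[0]=3, 7-3=4, -2-7=-9, -4--2=-2, 8--4=12, 1-8=-7, 4-1=3 -> [3, 4, -9, -2, 12, -7, 3]
Stage 5 (DELAY): [0, 3, 4, -9, -2, 12, -7] = [0, 3, 4, -9, -2, 12, -7] -> [0, 3, 4, -9, -2, 12, -7]
Stage 6 (AMPLIFY 3): 0*3=0, 3*3=9, 4*3=12, -9*3=-27, -2*3=-6, 12*3=36, -7*3=-21 -> [0, 9, 12, -27, -6, 36, -21]
Output sum: 3

Answer: 3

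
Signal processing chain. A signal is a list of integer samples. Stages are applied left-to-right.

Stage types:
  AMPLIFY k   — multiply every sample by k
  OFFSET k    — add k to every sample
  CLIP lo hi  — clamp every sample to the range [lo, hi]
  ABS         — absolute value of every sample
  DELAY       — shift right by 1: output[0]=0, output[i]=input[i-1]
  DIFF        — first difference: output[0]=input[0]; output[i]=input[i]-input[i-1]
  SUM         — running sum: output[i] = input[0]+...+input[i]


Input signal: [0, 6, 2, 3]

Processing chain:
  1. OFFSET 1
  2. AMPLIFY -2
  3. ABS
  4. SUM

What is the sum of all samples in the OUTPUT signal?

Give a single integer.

Answer: 70

Derivation:
Input: [0, 6, 2, 3]
Stage 1 (OFFSET 1): 0+1=1, 6+1=7, 2+1=3, 3+1=4 -> [1, 7, 3, 4]
Stage 2 (AMPLIFY -2): 1*-2=-2, 7*-2=-14, 3*-2=-6, 4*-2=-8 -> [-2, -14, -6, -8]
Stage 3 (ABS): |-2|=2, |-14|=14, |-6|=6, |-8|=8 -> [2, 14, 6, 8]
Stage 4 (SUM): sum[0..0]=2, sum[0..1]=16, sum[0..2]=22, sum[0..3]=30 -> [2, 16, 22, 30]
Output sum: 70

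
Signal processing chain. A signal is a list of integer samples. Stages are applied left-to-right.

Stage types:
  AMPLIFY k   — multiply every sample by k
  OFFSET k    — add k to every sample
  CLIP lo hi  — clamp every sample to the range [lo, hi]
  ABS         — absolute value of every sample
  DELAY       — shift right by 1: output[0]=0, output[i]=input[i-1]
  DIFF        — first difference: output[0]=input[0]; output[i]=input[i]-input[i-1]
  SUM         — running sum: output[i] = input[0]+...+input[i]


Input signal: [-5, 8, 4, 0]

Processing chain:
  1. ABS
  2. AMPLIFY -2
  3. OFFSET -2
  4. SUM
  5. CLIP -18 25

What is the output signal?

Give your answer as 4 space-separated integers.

Answer: -12 -18 -18 -18

Derivation:
Input: [-5, 8, 4, 0]
Stage 1 (ABS): |-5|=5, |8|=8, |4|=4, |0|=0 -> [5, 8, 4, 0]
Stage 2 (AMPLIFY -2): 5*-2=-10, 8*-2=-16, 4*-2=-8, 0*-2=0 -> [-10, -16, -8, 0]
Stage 3 (OFFSET -2): -10+-2=-12, -16+-2=-18, -8+-2=-10, 0+-2=-2 -> [-12, -18, -10, -2]
Stage 4 (SUM): sum[0..0]=-12, sum[0..1]=-30, sum[0..2]=-40, sum[0..3]=-42 -> [-12, -30, -40, -42]
Stage 5 (CLIP -18 25): clip(-12,-18,25)=-12, clip(-30,-18,25)=-18, clip(-40,-18,25)=-18, clip(-42,-18,25)=-18 -> [-12, -18, -18, -18]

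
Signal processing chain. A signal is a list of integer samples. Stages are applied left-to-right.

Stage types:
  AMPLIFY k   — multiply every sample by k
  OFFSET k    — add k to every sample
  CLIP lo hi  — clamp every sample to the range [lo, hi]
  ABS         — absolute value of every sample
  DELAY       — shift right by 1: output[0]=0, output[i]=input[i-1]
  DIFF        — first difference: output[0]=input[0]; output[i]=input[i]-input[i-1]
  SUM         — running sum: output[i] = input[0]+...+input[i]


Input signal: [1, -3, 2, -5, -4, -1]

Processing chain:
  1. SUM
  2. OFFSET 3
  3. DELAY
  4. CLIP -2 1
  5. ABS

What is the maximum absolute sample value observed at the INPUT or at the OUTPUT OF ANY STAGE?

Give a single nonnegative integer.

Input: [1, -3, 2, -5, -4, -1] (max |s|=5)
Stage 1 (SUM): sum[0..0]=1, sum[0..1]=-2, sum[0..2]=0, sum[0..3]=-5, sum[0..4]=-9, sum[0..5]=-10 -> [1, -2, 0, -5, -9, -10] (max |s|=10)
Stage 2 (OFFSET 3): 1+3=4, -2+3=1, 0+3=3, -5+3=-2, -9+3=-6, -10+3=-7 -> [4, 1, 3, -2, -6, -7] (max |s|=7)
Stage 3 (DELAY): [0, 4, 1, 3, -2, -6] = [0, 4, 1, 3, -2, -6] -> [0, 4, 1, 3, -2, -6] (max |s|=6)
Stage 4 (CLIP -2 1): clip(0,-2,1)=0, clip(4,-2,1)=1, clip(1,-2,1)=1, clip(3,-2,1)=1, clip(-2,-2,1)=-2, clip(-6,-2,1)=-2 -> [0, 1, 1, 1, -2, -2] (max |s|=2)
Stage 5 (ABS): |0|=0, |1|=1, |1|=1, |1|=1, |-2|=2, |-2|=2 -> [0, 1, 1, 1, 2, 2] (max |s|=2)
Overall max amplitude: 10

Answer: 10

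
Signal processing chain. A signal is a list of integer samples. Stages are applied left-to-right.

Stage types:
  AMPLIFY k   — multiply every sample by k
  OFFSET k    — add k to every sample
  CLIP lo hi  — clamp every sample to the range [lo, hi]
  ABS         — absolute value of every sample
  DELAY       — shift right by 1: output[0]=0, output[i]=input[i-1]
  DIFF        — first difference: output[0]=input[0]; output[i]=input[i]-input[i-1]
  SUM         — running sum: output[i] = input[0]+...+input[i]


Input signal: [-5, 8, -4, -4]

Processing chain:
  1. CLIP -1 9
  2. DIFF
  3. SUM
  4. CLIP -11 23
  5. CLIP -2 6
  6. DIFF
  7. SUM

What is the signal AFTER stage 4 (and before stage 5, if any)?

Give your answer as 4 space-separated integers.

Input: [-5, 8, -4, -4]
Stage 1 (CLIP -1 9): clip(-5,-1,9)=-1, clip(8,-1,9)=8, clip(-4,-1,9)=-1, clip(-4,-1,9)=-1 -> [-1, 8, -1, -1]
Stage 2 (DIFF): s[0]=-1, 8--1=9, -1-8=-9, -1--1=0 -> [-1, 9, -9, 0]
Stage 3 (SUM): sum[0..0]=-1, sum[0..1]=8, sum[0..2]=-1, sum[0..3]=-1 -> [-1, 8, -1, -1]
Stage 4 (CLIP -11 23): clip(-1,-11,23)=-1, clip(8,-11,23)=8, clip(-1,-11,23)=-1, clip(-1,-11,23)=-1 -> [-1, 8, -1, -1]

Answer: -1 8 -1 -1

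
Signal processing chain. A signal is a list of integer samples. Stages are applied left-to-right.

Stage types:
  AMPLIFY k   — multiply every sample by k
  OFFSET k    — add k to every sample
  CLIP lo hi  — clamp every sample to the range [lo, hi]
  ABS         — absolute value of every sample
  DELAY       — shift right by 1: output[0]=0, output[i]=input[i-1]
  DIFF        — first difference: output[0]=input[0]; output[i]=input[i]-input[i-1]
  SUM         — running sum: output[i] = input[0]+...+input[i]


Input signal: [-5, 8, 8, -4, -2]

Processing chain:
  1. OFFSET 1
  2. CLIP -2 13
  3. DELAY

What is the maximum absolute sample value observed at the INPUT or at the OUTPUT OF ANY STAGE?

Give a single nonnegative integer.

Input: [-5, 8, 8, -4, -2] (max |s|=8)
Stage 1 (OFFSET 1): -5+1=-4, 8+1=9, 8+1=9, -4+1=-3, -2+1=-1 -> [-4, 9, 9, -3, -1] (max |s|=9)
Stage 2 (CLIP -2 13): clip(-4,-2,13)=-2, clip(9,-2,13)=9, clip(9,-2,13)=9, clip(-3,-2,13)=-2, clip(-1,-2,13)=-1 -> [-2, 9, 9, -2, -1] (max |s|=9)
Stage 3 (DELAY): [0, -2, 9, 9, -2] = [0, -2, 9, 9, -2] -> [0, -2, 9, 9, -2] (max |s|=9)
Overall max amplitude: 9

Answer: 9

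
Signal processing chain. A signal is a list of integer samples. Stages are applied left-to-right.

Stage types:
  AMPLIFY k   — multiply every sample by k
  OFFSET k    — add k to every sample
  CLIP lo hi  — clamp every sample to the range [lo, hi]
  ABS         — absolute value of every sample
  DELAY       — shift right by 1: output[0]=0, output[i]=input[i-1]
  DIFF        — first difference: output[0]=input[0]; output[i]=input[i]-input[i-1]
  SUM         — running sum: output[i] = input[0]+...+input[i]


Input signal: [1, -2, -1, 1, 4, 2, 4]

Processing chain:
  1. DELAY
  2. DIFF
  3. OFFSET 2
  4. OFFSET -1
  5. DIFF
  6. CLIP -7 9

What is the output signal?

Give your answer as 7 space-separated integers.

Input: [1, -2, -1, 1, 4, 2, 4]
Stage 1 (DELAY): [0, 1, -2, -1, 1, 4, 2] = [0, 1, -2, -1, 1, 4, 2] -> [0, 1, -2, -1, 1, 4, 2]
Stage 2 (DIFF): s[0]=0, 1-0=1, -2-1=-3, -1--2=1, 1--1=2, 4-1=3, 2-4=-2 -> [0, 1, -3, 1, 2, 3, -2]
Stage 3 (OFFSET 2): 0+2=2, 1+2=3, -3+2=-1, 1+2=3, 2+2=4, 3+2=5, -2+2=0 -> [2, 3, -1, 3, 4, 5, 0]
Stage 4 (OFFSET -1): 2+-1=1, 3+-1=2, -1+-1=-2, 3+-1=2, 4+-1=3, 5+-1=4, 0+-1=-1 -> [1, 2, -2, 2, 3, 4, -1]
Stage 5 (DIFF): s[0]=1, 2-1=1, -2-2=-4, 2--2=4, 3-2=1, 4-3=1, -1-4=-5 -> [1, 1, -4, 4, 1, 1, -5]
Stage 6 (CLIP -7 9): clip(1,-7,9)=1, clip(1,-7,9)=1, clip(-4,-7,9)=-4, clip(4,-7,9)=4, clip(1,-7,9)=1, clip(1,-7,9)=1, clip(-5,-7,9)=-5 -> [1, 1, -4, 4, 1, 1, -5]

Answer: 1 1 -4 4 1 1 -5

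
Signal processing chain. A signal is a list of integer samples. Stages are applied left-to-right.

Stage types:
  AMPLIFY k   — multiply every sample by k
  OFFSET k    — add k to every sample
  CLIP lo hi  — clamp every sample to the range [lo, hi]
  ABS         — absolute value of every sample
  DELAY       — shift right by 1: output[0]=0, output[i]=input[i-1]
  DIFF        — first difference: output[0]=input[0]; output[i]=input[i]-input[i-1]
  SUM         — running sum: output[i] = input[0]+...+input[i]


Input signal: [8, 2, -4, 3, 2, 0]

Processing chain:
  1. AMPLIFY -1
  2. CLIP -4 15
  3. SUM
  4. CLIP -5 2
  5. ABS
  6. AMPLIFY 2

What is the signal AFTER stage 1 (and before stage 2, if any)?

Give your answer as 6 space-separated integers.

Answer: -8 -2 4 -3 -2 0

Derivation:
Input: [8, 2, -4, 3, 2, 0]
Stage 1 (AMPLIFY -1): 8*-1=-8, 2*-1=-2, -4*-1=4, 3*-1=-3, 2*-1=-2, 0*-1=0 -> [-8, -2, 4, -3, -2, 0]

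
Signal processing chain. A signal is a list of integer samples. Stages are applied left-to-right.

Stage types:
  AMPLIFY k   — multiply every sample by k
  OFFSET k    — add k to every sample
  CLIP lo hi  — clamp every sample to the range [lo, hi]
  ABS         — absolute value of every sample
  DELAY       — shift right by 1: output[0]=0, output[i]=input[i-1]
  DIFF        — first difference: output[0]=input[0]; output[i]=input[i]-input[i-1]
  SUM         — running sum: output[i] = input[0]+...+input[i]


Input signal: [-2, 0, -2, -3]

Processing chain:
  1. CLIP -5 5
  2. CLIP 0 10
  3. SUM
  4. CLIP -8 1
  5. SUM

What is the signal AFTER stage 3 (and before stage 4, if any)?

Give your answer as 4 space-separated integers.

Input: [-2, 0, -2, -3]
Stage 1 (CLIP -5 5): clip(-2,-5,5)=-2, clip(0,-5,5)=0, clip(-2,-5,5)=-2, clip(-3,-5,5)=-3 -> [-2, 0, -2, -3]
Stage 2 (CLIP 0 10): clip(-2,0,10)=0, clip(0,0,10)=0, clip(-2,0,10)=0, clip(-3,0,10)=0 -> [0, 0, 0, 0]
Stage 3 (SUM): sum[0..0]=0, sum[0..1]=0, sum[0..2]=0, sum[0..3]=0 -> [0, 0, 0, 0]

Answer: 0 0 0 0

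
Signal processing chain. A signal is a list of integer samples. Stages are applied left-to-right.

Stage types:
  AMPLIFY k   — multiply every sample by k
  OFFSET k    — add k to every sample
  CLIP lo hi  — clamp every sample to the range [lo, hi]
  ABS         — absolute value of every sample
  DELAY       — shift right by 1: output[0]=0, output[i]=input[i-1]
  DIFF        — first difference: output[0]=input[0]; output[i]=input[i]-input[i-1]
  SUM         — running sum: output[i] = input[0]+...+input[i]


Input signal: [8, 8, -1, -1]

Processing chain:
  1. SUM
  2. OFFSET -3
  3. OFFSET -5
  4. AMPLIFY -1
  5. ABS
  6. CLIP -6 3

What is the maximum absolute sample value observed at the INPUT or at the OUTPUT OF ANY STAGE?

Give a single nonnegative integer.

Answer: 16

Derivation:
Input: [8, 8, -1, -1] (max |s|=8)
Stage 1 (SUM): sum[0..0]=8, sum[0..1]=16, sum[0..2]=15, sum[0..3]=14 -> [8, 16, 15, 14] (max |s|=16)
Stage 2 (OFFSET -3): 8+-3=5, 16+-3=13, 15+-3=12, 14+-3=11 -> [5, 13, 12, 11] (max |s|=13)
Stage 3 (OFFSET -5): 5+-5=0, 13+-5=8, 12+-5=7, 11+-5=6 -> [0, 8, 7, 6] (max |s|=8)
Stage 4 (AMPLIFY -1): 0*-1=0, 8*-1=-8, 7*-1=-7, 6*-1=-6 -> [0, -8, -7, -6] (max |s|=8)
Stage 5 (ABS): |0|=0, |-8|=8, |-7|=7, |-6|=6 -> [0, 8, 7, 6] (max |s|=8)
Stage 6 (CLIP -6 3): clip(0,-6,3)=0, clip(8,-6,3)=3, clip(7,-6,3)=3, clip(6,-6,3)=3 -> [0, 3, 3, 3] (max |s|=3)
Overall max amplitude: 16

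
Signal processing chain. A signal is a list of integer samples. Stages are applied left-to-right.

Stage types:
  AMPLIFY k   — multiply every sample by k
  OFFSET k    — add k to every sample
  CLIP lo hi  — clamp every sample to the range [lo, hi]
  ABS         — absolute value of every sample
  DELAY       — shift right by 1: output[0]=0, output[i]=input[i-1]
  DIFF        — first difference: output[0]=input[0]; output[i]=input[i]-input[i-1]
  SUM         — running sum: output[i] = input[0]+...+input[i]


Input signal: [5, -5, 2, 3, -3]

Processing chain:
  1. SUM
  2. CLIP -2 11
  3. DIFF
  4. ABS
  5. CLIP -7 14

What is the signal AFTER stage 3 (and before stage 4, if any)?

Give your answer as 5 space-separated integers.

Input: [5, -5, 2, 3, -3]
Stage 1 (SUM): sum[0..0]=5, sum[0..1]=0, sum[0..2]=2, sum[0..3]=5, sum[0..4]=2 -> [5, 0, 2, 5, 2]
Stage 2 (CLIP -2 11): clip(5,-2,11)=5, clip(0,-2,11)=0, clip(2,-2,11)=2, clip(5,-2,11)=5, clip(2,-2,11)=2 -> [5, 0, 2, 5, 2]
Stage 3 (DIFF): s[0]=5, 0-5=-5, 2-0=2, 5-2=3, 2-5=-3 -> [5, -5, 2, 3, -3]

Answer: 5 -5 2 3 -3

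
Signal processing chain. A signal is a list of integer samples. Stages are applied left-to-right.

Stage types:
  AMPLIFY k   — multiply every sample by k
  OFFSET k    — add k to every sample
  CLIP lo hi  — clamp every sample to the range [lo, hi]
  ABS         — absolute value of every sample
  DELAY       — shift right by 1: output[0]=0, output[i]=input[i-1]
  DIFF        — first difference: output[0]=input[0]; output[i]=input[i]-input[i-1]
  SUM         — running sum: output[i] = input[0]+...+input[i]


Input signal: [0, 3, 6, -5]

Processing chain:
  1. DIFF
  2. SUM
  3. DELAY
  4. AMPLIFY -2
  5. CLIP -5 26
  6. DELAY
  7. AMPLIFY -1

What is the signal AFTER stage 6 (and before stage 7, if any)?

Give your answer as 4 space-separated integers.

Answer: 0 0 0 -5

Derivation:
Input: [0, 3, 6, -5]
Stage 1 (DIFF): s[0]=0, 3-0=3, 6-3=3, -5-6=-11 -> [0, 3, 3, -11]
Stage 2 (SUM): sum[0..0]=0, sum[0..1]=3, sum[0..2]=6, sum[0..3]=-5 -> [0, 3, 6, -5]
Stage 3 (DELAY): [0, 0, 3, 6] = [0, 0, 3, 6] -> [0, 0, 3, 6]
Stage 4 (AMPLIFY -2): 0*-2=0, 0*-2=0, 3*-2=-6, 6*-2=-12 -> [0, 0, -6, -12]
Stage 5 (CLIP -5 26): clip(0,-5,26)=0, clip(0,-5,26)=0, clip(-6,-5,26)=-5, clip(-12,-5,26)=-5 -> [0, 0, -5, -5]
Stage 6 (DELAY): [0, 0, 0, -5] = [0, 0, 0, -5] -> [0, 0, 0, -5]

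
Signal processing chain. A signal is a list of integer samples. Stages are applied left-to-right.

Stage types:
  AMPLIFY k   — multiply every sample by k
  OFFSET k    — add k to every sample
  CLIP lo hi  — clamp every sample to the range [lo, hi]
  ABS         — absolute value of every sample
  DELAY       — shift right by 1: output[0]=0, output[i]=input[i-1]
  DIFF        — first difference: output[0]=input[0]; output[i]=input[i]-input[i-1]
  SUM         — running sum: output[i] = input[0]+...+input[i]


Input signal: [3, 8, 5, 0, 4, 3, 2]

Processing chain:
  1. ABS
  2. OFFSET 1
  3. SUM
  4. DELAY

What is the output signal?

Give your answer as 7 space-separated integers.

Answer: 0 4 13 19 20 25 29

Derivation:
Input: [3, 8, 5, 0, 4, 3, 2]
Stage 1 (ABS): |3|=3, |8|=8, |5|=5, |0|=0, |4|=4, |3|=3, |2|=2 -> [3, 8, 5, 0, 4, 3, 2]
Stage 2 (OFFSET 1): 3+1=4, 8+1=9, 5+1=6, 0+1=1, 4+1=5, 3+1=4, 2+1=3 -> [4, 9, 6, 1, 5, 4, 3]
Stage 3 (SUM): sum[0..0]=4, sum[0..1]=13, sum[0..2]=19, sum[0..3]=20, sum[0..4]=25, sum[0..5]=29, sum[0..6]=32 -> [4, 13, 19, 20, 25, 29, 32]
Stage 4 (DELAY): [0, 4, 13, 19, 20, 25, 29] = [0, 4, 13, 19, 20, 25, 29] -> [0, 4, 13, 19, 20, 25, 29]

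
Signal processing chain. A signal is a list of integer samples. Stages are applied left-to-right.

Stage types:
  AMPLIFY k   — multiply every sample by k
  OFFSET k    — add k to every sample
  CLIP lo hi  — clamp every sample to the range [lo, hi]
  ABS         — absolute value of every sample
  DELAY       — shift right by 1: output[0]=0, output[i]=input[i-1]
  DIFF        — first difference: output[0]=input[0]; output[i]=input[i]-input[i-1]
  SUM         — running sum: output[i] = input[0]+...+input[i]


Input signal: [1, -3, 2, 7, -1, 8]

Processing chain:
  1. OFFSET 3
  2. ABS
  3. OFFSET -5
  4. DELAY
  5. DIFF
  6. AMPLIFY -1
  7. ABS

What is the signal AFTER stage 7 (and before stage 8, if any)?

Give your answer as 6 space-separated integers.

Answer: 0 1 4 5 5 8

Derivation:
Input: [1, -3, 2, 7, -1, 8]
Stage 1 (OFFSET 3): 1+3=4, -3+3=0, 2+3=5, 7+3=10, -1+3=2, 8+3=11 -> [4, 0, 5, 10, 2, 11]
Stage 2 (ABS): |4|=4, |0|=0, |5|=5, |10|=10, |2|=2, |11|=11 -> [4, 0, 5, 10, 2, 11]
Stage 3 (OFFSET -5): 4+-5=-1, 0+-5=-5, 5+-5=0, 10+-5=5, 2+-5=-3, 11+-5=6 -> [-1, -5, 0, 5, -3, 6]
Stage 4 (DELAY): [0, -1, -5, 0, 5, -3] = [0, -1, -5, 0, 5, -3] -> [0, -1, -5, 0, 5, -3]
Stage 5 (DIFF): s[0]=0, -1-0=-1, -5--1=-4, 0--5=5, 5-0=5, -3-5=-8 -> [0, -1, -4, 5, 5, -8]
Stage 6 (AMPLIFY -1): 0*-1=0, -1*-1=1, -4*-1=4, 5*-1=-5, 5*-1=-5, -8*-1=8 -> [0, 1, 4, -5, -5, 8]
Stage 7 (ABS): |0|=0, |1|=1, |4|=4, |-5|=5, |-5|=5, |8|=8 -> [0, 1, 4, 5, 5, 8]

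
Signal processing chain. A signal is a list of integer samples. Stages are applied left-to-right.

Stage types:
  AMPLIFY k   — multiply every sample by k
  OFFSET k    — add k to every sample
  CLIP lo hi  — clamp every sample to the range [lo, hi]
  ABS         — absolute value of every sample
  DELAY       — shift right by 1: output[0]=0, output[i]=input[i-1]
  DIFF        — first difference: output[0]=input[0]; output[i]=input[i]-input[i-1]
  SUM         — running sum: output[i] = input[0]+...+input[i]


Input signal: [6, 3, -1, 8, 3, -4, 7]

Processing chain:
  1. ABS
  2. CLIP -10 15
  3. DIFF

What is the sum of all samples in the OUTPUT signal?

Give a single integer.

Input: [6, 3, -1, 8, 3, -4, 7]
Stage 1 (ABS): |6|=6, |3|=3, |-1|=1, |8|=8, |3|=3, |-4|=4, |7|=7 -> [6, 3, 1, 8, 3, 4, 7]
Stage 2 (CLIP -10 15): clip(6,-10,15)=6, clip(3,-10,15)=3, clip(1,-10,15)=1, clip(8,-10,15)=8, clip(3,-10,15)=3, clip(4,-10,15)=4, clip(7,-10,15)=7 -> [6, 3, 1, 8, 3, 4, 7]
Stage 3 (DIFF): s[0]=6, 3-6=-3, 1-3=-2, 8-1=7, 3-8=-5, 4-3=1, 7-4=3 -> [6, -3, -2, 7, -5, 1, 3]
Output sum: 7

Answer: 7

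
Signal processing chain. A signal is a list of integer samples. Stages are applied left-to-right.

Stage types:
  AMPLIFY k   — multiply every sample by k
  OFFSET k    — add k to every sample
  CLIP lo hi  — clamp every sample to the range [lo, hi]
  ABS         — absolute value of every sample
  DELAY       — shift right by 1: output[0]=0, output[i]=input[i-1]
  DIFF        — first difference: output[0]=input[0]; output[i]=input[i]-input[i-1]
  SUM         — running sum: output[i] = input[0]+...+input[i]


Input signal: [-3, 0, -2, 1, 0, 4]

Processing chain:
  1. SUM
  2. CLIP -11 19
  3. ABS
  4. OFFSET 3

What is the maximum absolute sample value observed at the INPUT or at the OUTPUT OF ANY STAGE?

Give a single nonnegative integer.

Answer: 8

Derivation:
Input: [-3, 0, -2, 1, 0, 4] (max |s|=4)
Stage 1 (SUM): sum[0..0]=-3, sum[0..1]=-3, sum[0..2]=-5, sum[0..3]=-4, sum[0..4]=-4, sum[0..5]=0 -> [-3, -3, -5, -4, -4, 0] (max |s|=5)
Stage 2 (CLIP -11 19): clip(-3,-11,19)=-3, clip(-3,-11,19)=-3, clip(-5,-11,19)=-5, clip(-4,-11,19)=-4, clip(-4,-11,19)=-4, clip(0,-11,19)=0 -> [-3, -3, -5, -4, -4, 0] (max |s|=5)
Stage 3 (ABS): |-3|=3, |-3|=3, |-5|=5, |-4|=4, |-4|=4, |0|=0 -> [3, 3, 5, 4, 4, 0] (max |s|=5)
Stage 4 (OFFSET 3): 3+3=6, 3+3=6, 5+3=8, 4+3=7, 4+3=7, 0+3=3 -> [6, 6, 8, 7, 7, 3] (max |s|=8)
Overall max amplitude: 8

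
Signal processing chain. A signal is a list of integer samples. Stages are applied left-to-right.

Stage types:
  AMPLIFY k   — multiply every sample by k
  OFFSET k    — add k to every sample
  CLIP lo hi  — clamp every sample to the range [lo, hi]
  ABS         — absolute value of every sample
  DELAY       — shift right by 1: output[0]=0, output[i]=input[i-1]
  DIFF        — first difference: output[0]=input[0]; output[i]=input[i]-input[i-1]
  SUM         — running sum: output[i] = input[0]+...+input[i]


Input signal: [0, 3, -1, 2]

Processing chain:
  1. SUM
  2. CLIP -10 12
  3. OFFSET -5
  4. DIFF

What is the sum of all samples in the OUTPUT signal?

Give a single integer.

Input: [0, 3, -1, 2]
Stage 1 (SUM): sum[0..0]=0, sum[0..1]=3, sum[0..2]=2, sum[0..3]=4 -> [0, 3, 2, 4]
Stage 2 (CLIP -10 12): clip(0,-10,12)=0, clip(3,-10,12)=3, clip(2,-10,12)=2, clip(4,-10,12)=4 -> [0, 3, 2, 4]
Stage 3 (OFFSET -5): 0+-5=-5, 3+-5=-2, 2+-5=-3, 4+-5=-1 -> [-5, -2, -3, -1]
Stage 4 (DIFF): s[0]=-5, -2--5=3, -3--2=-1, -1--3=2 -> [-5, 3, -1, 2]
Output sum: -1

Answer: -1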